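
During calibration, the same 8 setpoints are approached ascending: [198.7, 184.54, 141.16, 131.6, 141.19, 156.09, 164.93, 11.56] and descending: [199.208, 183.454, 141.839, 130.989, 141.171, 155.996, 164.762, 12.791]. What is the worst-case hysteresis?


|198.7 - 199.208| = 0.5080
|184.54 - 183.454| = 1.0860
|141.16 - 141.839| = 0.6790
|131.6 - 130.989| = 0.6110
|141.19 - 141.171| = 0.0190
|156.09 - 155.996| = 0.0940
|164.93 - 164.762| = 0.1680
|11.56 - 12.791| = 1.2310
hysteresis = max(diffs) = 1.2310

1.2310


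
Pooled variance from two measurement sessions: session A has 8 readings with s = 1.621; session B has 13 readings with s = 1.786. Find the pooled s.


s_p = sqrt(((n1-1)*s1^2 + (n2-1)*s2^2) / (n1+n2-2))
numerator = (8-1)*1.621^2 + (13-1)*1.786^2 = 18.393487 + 38.277552 = 56.671039
denominator = 8 + 13 - 2 = 19
s_p^2 = 56.671039 / 19 = 2.9826863
s_p = sqrt(2.9826863) = 1.7270

1.7270


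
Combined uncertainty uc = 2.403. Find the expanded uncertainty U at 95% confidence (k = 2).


U = k * uc
U = 2 * 2.403
U = 4.8060

4.8060


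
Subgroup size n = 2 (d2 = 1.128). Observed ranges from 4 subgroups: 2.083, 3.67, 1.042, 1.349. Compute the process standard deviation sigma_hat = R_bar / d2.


R_bar = (2.083 + 3.67 + 1.042 + 1.349) / 4
R_bar = 8.144 / 4 = 2.036
sigma_hat = R_bar / d2 = 2.036 / 1.128 = 1.8050

1.8050


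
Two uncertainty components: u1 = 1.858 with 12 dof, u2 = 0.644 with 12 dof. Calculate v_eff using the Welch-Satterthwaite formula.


uc = sqrt(u1^2 + u2^2) = sqrt(1.858^2 + 0.644^2) = 1.9664435
v_eff = uc^4 / (u1^4/v1 + u2^4/v2)
= 1.9664435^4 / (1.858^4/12 + 0.644^4/12)
= 14.952916 / 1.0074535
v_eff = 14.8423

14.8423


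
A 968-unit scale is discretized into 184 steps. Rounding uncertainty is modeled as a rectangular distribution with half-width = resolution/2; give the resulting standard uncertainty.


resolution = range / divisions
resolution = 968 / 184 = 5.2608696
u_res = resolution / (2*sqrt(3))
u_res = 5.2608696 / 3.4641016
u_res = 1.5187

1.5187


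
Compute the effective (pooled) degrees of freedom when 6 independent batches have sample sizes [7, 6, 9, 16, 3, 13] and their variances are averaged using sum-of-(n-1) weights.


nu = sum_i (n_i - 1)
nu = ((7 - 1) + (6 - 1) + (9 - 1) + (16 - 1) + (3 - 1) + (13 - 1))
nu = 6 + 5 + 8 + 15 + 2 + 12
nu = 48

48


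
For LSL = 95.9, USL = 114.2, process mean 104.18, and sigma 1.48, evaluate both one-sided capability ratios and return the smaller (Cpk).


Cpu = (USL - mean) / (3*sigma) = (114.2 - 104.18) / (3*1.48) = 2.2568
Cpl = (mean - LSL) / (3*sigma) = (104.18 - 95.9) / (3*1.48) = 1.8649
Cpk = min(Cpu, Cpl) = 1.8649

1.8649


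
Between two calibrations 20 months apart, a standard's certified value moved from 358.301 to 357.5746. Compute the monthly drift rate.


rate = (v2 - v1) / months
= (357.5746 - 358.301) / 20
= -0.7264 / 20
= -0.0363

-0.0363


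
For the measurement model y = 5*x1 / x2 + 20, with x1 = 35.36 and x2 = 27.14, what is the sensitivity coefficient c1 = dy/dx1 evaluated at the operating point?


y = 5*x1 / x2 + 20
dy/dx1 = 5/x2
Evaluate at x2 = 27.14: c1 = 5 / 27.14
c1 = 0.1842

0.1842


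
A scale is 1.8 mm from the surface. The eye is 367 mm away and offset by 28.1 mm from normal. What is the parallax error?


error = h * offset / d
= 1.8 * 28.1 / 367
= 0.1378

0.1378


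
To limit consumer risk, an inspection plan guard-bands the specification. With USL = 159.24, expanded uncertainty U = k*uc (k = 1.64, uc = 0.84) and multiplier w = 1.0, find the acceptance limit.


U = k * uc = 1.64 * 0.84 = 1.3776
guard band g = w * U = 1.0 * 1.3776 = 1.3776
AL = USL - g = 159.24 - 1.3776
AL = 157.8624

157.8624


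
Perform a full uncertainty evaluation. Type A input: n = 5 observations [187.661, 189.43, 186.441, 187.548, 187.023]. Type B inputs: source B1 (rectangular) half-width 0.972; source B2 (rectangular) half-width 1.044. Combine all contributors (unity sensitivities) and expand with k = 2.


mean = (187.661 + 189.43 + 186.441 + 187.548 + 187.023) / 5 = 187.6206
s = sqrt(sum((x - mean)^2)/(n-1)) = 1.1213177
u_A = s / sqrt(n) = 1.1213177 / sqrt(5) = 0.50146852
u_B1 = 0.972 / sqrt(3) = 0.56118446
u_B2 = 1.044 / sqrt(3) = 0.60275368
uc = sqrt(0.50146852^2 + 0.56118446^2 + 0.60275368^2) = 0.96421506
U = k * uc = 2 * 0.96421506
U = 1.9284

1.9284


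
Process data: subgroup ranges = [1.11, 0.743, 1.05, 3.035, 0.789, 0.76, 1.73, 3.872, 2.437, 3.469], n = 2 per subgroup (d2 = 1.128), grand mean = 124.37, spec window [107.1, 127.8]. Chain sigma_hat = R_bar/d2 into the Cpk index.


R_bar = (1.11 + 0.743 + 1.05 + 3.035 + 0.789 + 0.76 + 1.73 + 3.872 + 2.437 + 3.469) / 10 = 1.8995
sigma = R_bar / d2 = 1.8995 / 1.128 = 1.6839539
Cp = (USL - LSL)/(6*sigma) = (127.8 - 107.1)/(6*1.6839539) = 2.0487
Cpu = (127.8 - 124.37)/(3*1.6839539) = 0.6790
Cpl = (124.37 - 107.1)/(3*1.6839539) = 3.4185
Cpk = min(Cpu, Cpl) = 0.6790

0.6790


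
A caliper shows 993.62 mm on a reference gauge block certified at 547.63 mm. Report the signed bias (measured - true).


Systematic error = measured - true
= 993.62 - 547.63
= 445.9900

445.9900


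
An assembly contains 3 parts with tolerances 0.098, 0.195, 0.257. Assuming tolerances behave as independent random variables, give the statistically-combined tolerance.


RSS = sqrt(0.098^2 + 0.195^2 + 0.257^2)
= sqrt(0.113678)
= 0.3372

0.3372


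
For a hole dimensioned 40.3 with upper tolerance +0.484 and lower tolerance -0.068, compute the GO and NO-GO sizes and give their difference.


GO = nominal - lower_tol (smallest hole = maximum material condition)
GO = 40.3 - 0.068 = 40.232
NO-GO = nominal + upper_tol (largest hole = least material condition)
NO-GO = 40.3 + 0.484 = 40.784
spread = NO-GO - GO = 40.784 - 40.232 = 0.5520

0.5520


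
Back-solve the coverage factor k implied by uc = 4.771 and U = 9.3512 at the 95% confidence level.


k = U / uc
k = 9.3512 / 4.771
k = 1.96

1.96


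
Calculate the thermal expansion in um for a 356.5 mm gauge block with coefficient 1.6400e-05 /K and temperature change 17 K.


dL = L * alpha * dT
= 356.5 * 1.6400e-05 * 17
= 0.0993922 mm
dL_um = 0.0993922 * 1000 = 99.3922 um

99.3922


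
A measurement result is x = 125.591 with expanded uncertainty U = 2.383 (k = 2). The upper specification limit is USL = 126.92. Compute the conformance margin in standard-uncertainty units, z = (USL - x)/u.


u = U / k = 2.383 / 2 = 1.1915
margin = |USL - x| = |126.92 - 125.591| = 1.329
z = margin / u = 1.329 / 1.1915
z = 1.1154

1.1154


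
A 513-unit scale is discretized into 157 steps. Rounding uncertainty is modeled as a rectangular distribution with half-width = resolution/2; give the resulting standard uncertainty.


resolution = range / divisions
resolution = 513 / 157 = 3.2675159
u_res = resolution / (2*sqrt(3))
u_res = 3.2675159 / 3.4641016
u_res = 0.9433

0.9433


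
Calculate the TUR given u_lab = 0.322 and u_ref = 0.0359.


TUR = u_lab / u_ref
= 0.322 / 0.0359
= 8.9694

8.9694


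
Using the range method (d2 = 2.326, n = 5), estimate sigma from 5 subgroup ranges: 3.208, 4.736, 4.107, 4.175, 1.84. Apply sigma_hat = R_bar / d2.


R_bar = (3.208 + 4.736 + 4.107 + 4.175 + 1.84) / 5
R_bar = 18.066 / 5 = 3.6132
sigma_hat = R_bar / d2 = 3.6132 / 2.326 = 1.5534

1.5534


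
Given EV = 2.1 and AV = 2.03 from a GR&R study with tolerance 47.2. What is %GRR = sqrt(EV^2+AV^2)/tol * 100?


GRR = sqrt(EV^2 + AV^2) = sqrt(2.1^2 + 2.03^2) = 2.9207704
%GRR = GRR / tol * 100 = 2.9207704 / 47.2 * 100
%GRR = 6.1881

6.1881


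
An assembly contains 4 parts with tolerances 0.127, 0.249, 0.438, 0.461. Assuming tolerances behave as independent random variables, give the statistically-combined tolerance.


RSS = sqrt(0.127^2 + 0.249^2 + 0.438^2 + 0.461^2)
= sqrt(0.482495)
= 0.6946

0.6946


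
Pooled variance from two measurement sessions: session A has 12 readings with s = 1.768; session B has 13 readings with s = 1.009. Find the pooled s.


s_p = sqrt(((n1-1)*s1^2 + (n2-1)*s2^2) / (n1+n2-2))
numerator = (12-1)*1.768^2 + (13-1)*1.009^2 = 34.384064 + 12.216972 = 46.601036
denominator = 12 + 13 - 2 = 23
s_p^2 = 46.601036 / 23 = 2.026132
s_p = sqrt(2.026132) = 1.4234

1.4234


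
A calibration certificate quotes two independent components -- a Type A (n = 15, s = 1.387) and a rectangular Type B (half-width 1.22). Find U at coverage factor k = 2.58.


u_A = s / sqrt(n) = 1.387 / sqrt(15) = 0.35812186
u_B = half_width / sqrt(3) = 1.22 / sqrt(3) = 0.70436733
uc = sqrt(u_A^2 + u_B^2) = sqrt(0.35812186^2 + 0.70436733^2) = 0.79018011
U = k * uc = 2.58 * 0.79018011
U = 2.0387

2.0387


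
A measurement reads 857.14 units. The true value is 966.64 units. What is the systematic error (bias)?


Systematic error = measured - true
= 857.14 - 966.64
= -109.5000

-109.5000


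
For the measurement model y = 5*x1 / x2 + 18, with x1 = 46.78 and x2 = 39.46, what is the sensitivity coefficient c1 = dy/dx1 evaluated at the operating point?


y = 5*x1 / x2 + 18
dy/dx1 = 5/x2
Evaluate at x2 = 39.46: c1 = 5 / 39.46
c1 = 0.1267

0.1267


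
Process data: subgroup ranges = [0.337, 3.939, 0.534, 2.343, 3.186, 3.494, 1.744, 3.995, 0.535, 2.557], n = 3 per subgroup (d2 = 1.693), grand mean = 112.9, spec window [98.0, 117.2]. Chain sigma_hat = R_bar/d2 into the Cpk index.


R_bar = (0.337 + 3.939 + 0.534 + 2.343 + 3.186 + 3.494 + 1.744 + 3.995 + 0.535 + 2.557) / 10 = 2.2664
sigma = R_bar / d2 = 2.2664 / 1.693 = 1.3386887
Cp = (USL - LSL)/(6*sigma) = (117.2 - 98.0)/(6*1.3386887) = 2.3904
Cpu = (117.2 - 112.9)/(3*1.3386887) = 1.0707
Cpl = (112.9 - 98.0)/(3*1.3386887) = 3.7101
Cpk = min(Cpu, Cpl) = 1.0707

1.0707


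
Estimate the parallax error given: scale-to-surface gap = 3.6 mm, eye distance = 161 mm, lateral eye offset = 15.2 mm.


error = h * offset / d
= 3.6 * 15.2 / 161
= 0.3399

0.3399


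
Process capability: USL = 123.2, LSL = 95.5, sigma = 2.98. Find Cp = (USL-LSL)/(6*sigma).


Cp = (USL - LSL) / (6 * sigma)
= (123.2 - 95.5) / (6 * 2.98)
= 27.7000 / 17.8800
= 1.5492

1.5492


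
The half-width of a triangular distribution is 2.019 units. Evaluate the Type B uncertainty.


u_B = half_width / sqrt(6)
u_B = 2.019 / 2.4494897
u_B = 0.8243

0.8243


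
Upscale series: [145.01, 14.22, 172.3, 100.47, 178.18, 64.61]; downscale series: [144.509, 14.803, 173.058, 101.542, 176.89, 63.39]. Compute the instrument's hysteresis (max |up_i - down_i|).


|145.01 - 144.509| = 0.5010
|14.22 - 14.803| = 0.5830
|172.3 - 173.058| = 0.7580
|100.47 - 101.542| = 1.0720
|178.18 - 176.89| = 1.2900
|64.61 - 63.39| = 1.2200
hysteresis = max(diffs) = 1.2900

1.2900


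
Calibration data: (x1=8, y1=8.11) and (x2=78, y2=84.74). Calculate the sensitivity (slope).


slope = (y2 - y1) / (x2 - x1)
= (84.74 - 8.11) / (78 - 8)
= 76.6300 / 70
= 1.0947

1.0947


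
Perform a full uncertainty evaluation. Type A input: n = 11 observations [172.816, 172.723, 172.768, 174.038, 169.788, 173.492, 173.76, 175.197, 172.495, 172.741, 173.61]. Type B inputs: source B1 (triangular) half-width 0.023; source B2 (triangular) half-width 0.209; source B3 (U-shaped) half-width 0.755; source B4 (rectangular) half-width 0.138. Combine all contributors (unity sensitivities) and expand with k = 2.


mean = (172.816 + 172.723 + 172.768 + 174.038 + 169.788 + 173.492 + 173.76 + 175.197 + 172.495 + 172.741 + 173.61) / 11 = 173.0389091
s = sqrt(sum((x - mean)^2)/(n-1)) = 1.3372667
u_A = s / sqrt(n) = 1.3372667 / sqrt(11) = 0.40320108
u_B1 = 0.023 / sqrt(6) = 0.0093897107
u_B2 = 0.209 / sqrt(6) = 0.085323893
u_B3 = 0.755 / sqrt(2) = 0.53386562
u_B4 = 0.138 / sqrt(3) = 0.079674337
uc = sqrt(0.40320108^2 + 0.0093897107^2 + 0.085323893^2 + 0.53386562^2 + 0.079674337^2) = 0.67919065
U = k * uc = 2 * 0.67919065
U = 1.3584

1.3584


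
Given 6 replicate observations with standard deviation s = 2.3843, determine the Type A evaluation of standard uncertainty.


u_A = s / sqrt(n)
u_A = 2.3843 / sqrt(6)
u_A = 2.3843 / 2.4494897
u_A = 0.9734

0.9734


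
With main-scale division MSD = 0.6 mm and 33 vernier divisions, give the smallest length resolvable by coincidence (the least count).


LC = MSD / n_div
= 0.6 / 33
= 0.0182

0.0182


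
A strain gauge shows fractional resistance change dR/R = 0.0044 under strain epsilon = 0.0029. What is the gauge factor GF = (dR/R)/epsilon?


GF = (dR/R) / epsilon
= 0.0044 / 0.0029
= 1.5172

1.5172


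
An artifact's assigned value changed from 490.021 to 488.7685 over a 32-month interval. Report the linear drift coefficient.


rate = (v2 - v1) / months
= (488.7685 - 490.021) / 32
= -1.2525 / 32
= -0.0391

-0.0391


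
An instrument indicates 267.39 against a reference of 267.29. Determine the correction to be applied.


Correction = standard - reading
= 267.29 - 267.39
= -0.1000

-0.1000


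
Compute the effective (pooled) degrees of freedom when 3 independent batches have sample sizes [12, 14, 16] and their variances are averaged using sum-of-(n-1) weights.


nu = sum_i (n_i - 1)
nu = ((12 - 1) + (14 - 1) + (16 - 1))
nu = 11 + 13 + 15
nu = 39

39


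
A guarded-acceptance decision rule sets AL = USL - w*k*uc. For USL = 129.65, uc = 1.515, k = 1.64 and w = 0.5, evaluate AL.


U = k * uc = 1.64 * 1.515 = 2.4846
guard band g = w * U = 0.5 * 2.4846 = 1.2423
AL = USL - g = 129.65 - 1.2423
AL = 128.4077

128.4077


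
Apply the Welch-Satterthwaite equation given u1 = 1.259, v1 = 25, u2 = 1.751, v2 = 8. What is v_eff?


uc = sqrt(u1^2 + u2^2) = sqrt(1.259^2 + 1.751^2) = 2.1566367
v_eff = uc^4 / (u1^4/v1 + u2^4/v2)
= 2.1566367^4 / (1.259^4/25 + 1.751^4/8)
= 21.632562 / 1.2755445
v_eff = 16.9595

16.9595


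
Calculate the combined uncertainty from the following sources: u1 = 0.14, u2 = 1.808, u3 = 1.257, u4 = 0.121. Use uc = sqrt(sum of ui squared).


uc = sqrt(0.14^2 + 1.808^2 + 1.257^2 + 0.121^2)
uc = sqrt(4.883154)
uc = 2.2098

2.2098


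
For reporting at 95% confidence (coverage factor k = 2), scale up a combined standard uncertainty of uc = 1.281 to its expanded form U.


U = k * uc
U = 2 * 1.281
U = 2.5620

2.5620


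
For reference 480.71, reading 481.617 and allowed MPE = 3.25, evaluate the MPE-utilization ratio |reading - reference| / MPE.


e = indication - reference = 481.617 - 480.71 = 0.9070
|e| = 0.9070
ratio = |e| / MPE = 0.9070 / 3.25
ratio = 0.2791

0.2791


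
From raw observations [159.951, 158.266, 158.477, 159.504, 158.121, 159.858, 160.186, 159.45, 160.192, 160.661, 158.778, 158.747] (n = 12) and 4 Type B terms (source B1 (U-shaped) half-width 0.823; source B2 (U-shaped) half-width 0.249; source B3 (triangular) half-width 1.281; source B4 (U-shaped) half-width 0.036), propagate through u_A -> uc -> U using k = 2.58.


mean = (159.951 + 158.266 + 158.477 + 159.504 + 158.121 + 159.858 + 160.186 + 159.45 + 160.192 + 160.661 + 158.778 + 158.747) / 12 = 159.34925
s = sqrt(sum((x - mean)^2)/(n-1)) = 0.84841961
u_A = s / sqrt(n) = 0.84841961 / sqrt(12) = 0.24491765
u_B1 = 0.823 / sqrt(2) = 0.58194888
u_B2 = 0.249 / sqrt(2) = 0.17606959
u_B3 = 1.281 / sqrt(6) = 0.52296606
u_B4 = 0.036 / sqrt(2) = 0.025455844
uc = sqrt(0.24491765^2 + 0.58194888^2 + 0.17606959^2 + 0.52296606^2 + 0.025455844^2) = 0.83892262
U = k * uc = 2.58 * 0.83892262
U = 2.1644

2.1644


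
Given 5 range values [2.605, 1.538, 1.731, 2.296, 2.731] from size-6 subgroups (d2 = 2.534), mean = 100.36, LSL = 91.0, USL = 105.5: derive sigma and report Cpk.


R_bar = (2.605 + 1.538 + 1.731 + 2.296 + 2.731) / 5 = 2.1802
sigma = R_bar / d2 = 2.1802 / 2.534 = 0.86037885
Cp = (USL - LSL)/(6*sigma) = (105.5 - 91.0)/(6*0.86037885) = 2.8088
Cpu = (105.5 - 100.36)/(3*0.86037885) = 1.9914
Cpl = (100.36 - 91.0)/(3*0.86037885) = 3.6263
Cpk = min(Cpu, Cpl) = 1.9914

1.9914


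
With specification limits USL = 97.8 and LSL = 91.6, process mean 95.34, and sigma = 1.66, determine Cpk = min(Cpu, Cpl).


Cpu = (USL - mean) / (3*sigma) = (97.8 - 95.34) / (3*1.66) = 0.4940
Cpl = (mean - LSL) / (3*sigma) = (95.34 - 91.6) / (3*1.66) = 0.7510
Cpk = min(Cpu, Cpl) = 0.4940

0.4940


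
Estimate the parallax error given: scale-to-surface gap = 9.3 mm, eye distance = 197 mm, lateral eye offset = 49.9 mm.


error = h * offset / d
= 9.3 * 49.9 / 197
= 2.3557

2.3557


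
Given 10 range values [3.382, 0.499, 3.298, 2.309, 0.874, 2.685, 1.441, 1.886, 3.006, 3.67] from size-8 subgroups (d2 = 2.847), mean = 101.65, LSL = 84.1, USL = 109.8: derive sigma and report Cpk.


R_bar = (3.382 + 0.499 + 3.298 + 2.309 + 0.874 + 2.685 + 1.441 + 1.886 + 3.006 + 3.67) / 10 = 2.305
sigma = R_bar / d2 = 2.305 / 2.847 = 0.80962417
Cp = (USL - LSL)/(6*sigma) = (109.8 - 84.1)/(6*0.80962417) = 5.2905
Cpu = (109.8 - 101.65)/(3*0.80962417) = 3.3555
Cpl = (101.65 - 84.1)/(3*0.80962417) = 7.2256
Cpk = min(Cpu, Cpl) = 3.3555

3.3555


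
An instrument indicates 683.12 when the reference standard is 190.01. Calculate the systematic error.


Systematic error = measured - true
= 683.12 - 190.01
= 493.1100

493.1100


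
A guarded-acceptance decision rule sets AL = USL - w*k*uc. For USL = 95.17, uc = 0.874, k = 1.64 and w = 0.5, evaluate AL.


U = k * uc = 1.64 * 0.874 = 1.43336
guard band g = w * U = 0.5 * 1.43336 = 0.71668
AL = USL - g = 95.17 - 0.71668
AL = 94.4533

94.4533


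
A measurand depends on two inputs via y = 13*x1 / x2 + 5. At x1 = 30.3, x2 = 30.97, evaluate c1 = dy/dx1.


y = 13*x1 / x2 + 5
dy/dx1 = 13/x2
Evaluate at x2 = 30.97: c1 = 13 / 30.97
c1 = 0.4198

0.4198


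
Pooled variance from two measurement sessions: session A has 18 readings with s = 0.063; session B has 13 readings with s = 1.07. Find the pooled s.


s_p = sqrt(((n1-1)*s1^2 + (n2-1)*s2^2) / (n1+n2-2))
numerator = (18-1)*0.063^2 + (13-1)*1.07^2 = 0.067473 + 13.7388 = 13.806273
denominator = 18 + 13 - 2 = 29
s_p^2 = 13.806273 / 29 = 0.47607838
s_p = sqrt(0.47607838) = 0.6900

0.6900


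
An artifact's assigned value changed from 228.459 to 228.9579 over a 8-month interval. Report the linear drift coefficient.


rate = (v2 - v1) / months
= (228.9579 - 228.459) / 8
= 0.4989 / 8
= 0.0624

0.0624


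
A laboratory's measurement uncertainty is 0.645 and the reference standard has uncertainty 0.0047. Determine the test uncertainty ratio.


TUR = u_lab / u_ref
= 0.645 / 0.0047
= 137.2340

137.2340


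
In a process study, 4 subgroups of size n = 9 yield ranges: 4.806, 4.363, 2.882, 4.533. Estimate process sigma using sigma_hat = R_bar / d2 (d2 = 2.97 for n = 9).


R_bar = (4.806 + 4.363 + 2.882 + 4.533) / 4
R_bar = 16.584 / 4 = 4.146
sigma_hat = R_bar / d2 = 4.146 / 2.97 = 1.3960

1.3960


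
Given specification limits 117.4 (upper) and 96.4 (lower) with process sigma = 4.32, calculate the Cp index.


Cp = (USL - LSL) / (6 * sigma)
= (117.4 - 96.4) / (6 * 4.32)
= 21.0000 / 25.9200
= 0.8102

0.8102


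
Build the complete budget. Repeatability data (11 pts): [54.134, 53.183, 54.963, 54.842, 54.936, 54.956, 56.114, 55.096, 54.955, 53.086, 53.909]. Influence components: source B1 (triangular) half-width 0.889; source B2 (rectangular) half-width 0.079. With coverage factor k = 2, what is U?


mean = (54.134 + 53.183 + 54.963 + 54.842 + 54.936 + 54.956 + 56.114 + 55.096 + 54.955 + 53.086 + 53.909) / 11 = 54.56127273
s = sqrt(sum((x - mean)^2)/(n-1)) = 0.89846682
u_A = s / sqrt(n) = 0.89846682 / sqrt(11) = 0.27089794
u_B1 = 0.889 / sqrt(6) = 0.36293273
u_B2 = 0.079 / sqrt(3) = 0.045610671
uc = sqrt(0.27089794^2 + 0.36293273^2 + 0.045610671^2) = 0.4551771
U = k * uc = 2 * 0.4551771
U = 0.9104

0.9104


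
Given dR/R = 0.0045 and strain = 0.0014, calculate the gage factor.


GF = (dR/R) / epsilon
= 0.0045 / 0.0014
= 3.2143

3.2143


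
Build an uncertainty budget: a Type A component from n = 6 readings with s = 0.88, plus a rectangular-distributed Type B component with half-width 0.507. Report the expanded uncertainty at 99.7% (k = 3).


u_A = s / sqrt(n) = 0.88 / sqrt(6) = 0.3592585
u_B = half_width / sqrt(3) = 0.507 / sqrt(3) = 0.29271659
uc = sqrt(u_A^2 + u_B^2) = sqrt(0.3592585^2 + 0.29271659^2) = 0.46341091
U = k * uc = 3 * 0.46341091
U = 1.3902

1.3902


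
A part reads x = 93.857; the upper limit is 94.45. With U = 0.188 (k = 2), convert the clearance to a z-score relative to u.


u = U / k = 0.188 / 2 = 0.094
margin = |USL - x| = |94.45 - 93.857| = 0.593
z = margin / u = 0.593 / 0.094
z = 6.3085

6.3085


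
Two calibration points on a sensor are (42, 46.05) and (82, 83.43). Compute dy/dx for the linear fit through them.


slope = (y2 - y1) / (x2 - x1)
= (83.43 - 46.05) / (82 - 42)
= 37.3800 / 40
= 0.9345

0.9345


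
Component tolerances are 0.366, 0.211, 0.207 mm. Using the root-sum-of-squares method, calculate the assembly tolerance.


RSS = sqrt(0.366^2 + 0.211^2 + 0.207^2)
= sqrt(0.221326)
= 0.4705

0.4705


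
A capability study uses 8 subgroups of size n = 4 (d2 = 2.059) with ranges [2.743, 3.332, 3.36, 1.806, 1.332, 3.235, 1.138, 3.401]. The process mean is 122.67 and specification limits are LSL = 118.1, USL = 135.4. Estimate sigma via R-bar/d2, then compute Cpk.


R_bar = (2.743 + 3.332 + 3.36 + 1.806 + 1.332 + 3.235 + 1.138 + 3.401) / 8 = 2.543375
sigma = R_bar / d2 = 2.543375 / 2.059 = 1.2352477
Cp = (USL - LSL)/(6*sigma) = (135.4 - 118.1)/(6*1.2352477) = 2.3342
Cpu = (135.4 - 122.67)/(3*1.2352477) = 3.4352
Cpl = (122.67 - 118.1)/(3*1.2352477) = 1.2332
Cpk = min(Cpu, Cpl) = 1.2332

1.2332


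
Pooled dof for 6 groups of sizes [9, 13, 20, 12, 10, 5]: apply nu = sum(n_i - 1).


nu = sum_i (n_i - 1)
nu = ((9 - 1) + (13 - 1) + (20 - 1) + (12 - 1) + (10 - 1) + (5 - 1))
nu = 8 + 12 + 19 + 11 + 9 + 4
nu = 63

63


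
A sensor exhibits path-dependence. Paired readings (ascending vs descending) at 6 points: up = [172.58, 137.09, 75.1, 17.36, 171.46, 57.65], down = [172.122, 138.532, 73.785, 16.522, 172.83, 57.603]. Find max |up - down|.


|172.58 - 172.122| = 0.4580
|137.09 - 138.532| = 1.4420
|75.1 - 73.785| = 1.3150
|17.36 - 16.522| = 0.8380
|171.46 - 172.83| = 1.3700
|57.65 - 57.603| = 0.0470
hysteresis = max(diffs) = 1.4420

1.4420


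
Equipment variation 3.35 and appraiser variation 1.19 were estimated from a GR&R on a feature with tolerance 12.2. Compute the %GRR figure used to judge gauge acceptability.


GRR = sqrt(EV^2 + AV^2) = sqrt(3.35^2 + 1.19^2) = 3.5550809
%GRR = GRR / tol * 100 = 3.5550809 / 12.2 * 100
%GRR = 29.1400

29.1400


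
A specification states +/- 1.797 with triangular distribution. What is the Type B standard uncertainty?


u_B = half_width / sqrt(6)
u_B = 1.797 / 2.4494897
u_B = 0.7336

0.7336


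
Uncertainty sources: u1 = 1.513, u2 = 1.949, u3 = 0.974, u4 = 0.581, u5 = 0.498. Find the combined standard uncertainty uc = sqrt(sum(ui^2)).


uc = sqrt(1.513^2 + 1.949^2 + 0.974^2 + 0.581^2 + 0.498^2)
uc = sqrt(7.622011)
uc = 2.7608

2.7608


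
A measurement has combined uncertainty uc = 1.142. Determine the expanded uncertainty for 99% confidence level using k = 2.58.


U = k * uc
U = 2.58 * 1.142
U = 2.9464

2.9464


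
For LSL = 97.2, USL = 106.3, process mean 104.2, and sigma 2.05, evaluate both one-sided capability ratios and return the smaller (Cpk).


Cpu = (USL - mean) / (3*sigma) = (106.3 - 104.2) / (3*2.05) = 0.3415
Cpl = (mean - LSL) / (3*sigma) = (104.2 - 97.2) / (3*2.05) = 1.1382
Cpk = min(Cpu, Cpl) = 0.3415

0.3415


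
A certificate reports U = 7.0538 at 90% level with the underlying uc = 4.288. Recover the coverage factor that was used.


k = U / uc
k = 7.0538 / 4.288
k = 1.645

1.645


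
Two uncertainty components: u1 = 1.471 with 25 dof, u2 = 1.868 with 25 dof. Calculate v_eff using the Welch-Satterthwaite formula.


uc = sqrt(u1^2 + u2^2) = sqrt(1.471^2 + 1.868^2) = 2.3776596
v_eff = uc^4 / (u1^4/v1 + u2^4/v2)
= 2.3776596^4 / (1.471^4/25 + 1.868^4/25)
= 31.959407 / 0.67433151
v_eff = 47.3942

47.3942


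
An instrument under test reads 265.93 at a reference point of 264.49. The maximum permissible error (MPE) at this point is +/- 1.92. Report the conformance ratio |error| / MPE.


e = indication - reference = 265.93 - 264.49 = 1.4400
|e| = 1.4400
ratio = |e| / MPE = 1.4400 / 1.92
ratio = 0.7500

0.7500


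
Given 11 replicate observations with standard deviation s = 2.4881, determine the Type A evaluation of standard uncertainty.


u_A = s / sqrt(n)
u_A = 2.4881 / sqrt(11)
u_A = 2.4881 / 3.3166248
u_A = 0.7502

0.7502


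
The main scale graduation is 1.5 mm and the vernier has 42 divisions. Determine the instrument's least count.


LC = MSD / n_div
= 1.5 / 42
= 0.0357

0.0357


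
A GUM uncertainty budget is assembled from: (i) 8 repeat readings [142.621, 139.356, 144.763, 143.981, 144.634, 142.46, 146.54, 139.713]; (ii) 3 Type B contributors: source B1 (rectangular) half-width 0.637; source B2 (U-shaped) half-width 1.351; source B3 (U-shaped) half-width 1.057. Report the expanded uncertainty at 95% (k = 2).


mean = (142.621 + 139.356 + 144.763 + 143.981 + 144.634 + 142.46 + 146.54 + 139.713) / 8 = 143.0085
s = sqrt(sum((x - mean)^2)/(n-1)) = 2.5011384
u_A = s / sqrt(n) = 2.5011384 / sqrt(8) = 0.88428596
u_B1 = 0.637 / sqrt(3) = 0.36777212
u_B2 = 1.351 / sqrt(2) = 0.95530126
u_B3 = 1.057 / sqrt(2) = 0.74741187
uc = sqrt(0.88428596^2 + 0.36777212^2 + 0.95530126^2 + 0.74741187^2) = 1.5454588
U = k * uc = 2 * 1.5454588
U = 3.0909

3.0909


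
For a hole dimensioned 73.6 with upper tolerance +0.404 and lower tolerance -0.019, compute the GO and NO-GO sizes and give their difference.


GO = nominal - lower_tol (smallest hole = maximum material condition)
GO = 73.6 - 0.019 = 73.581
NO-GO = nominal + upper_tol (largest hole = least material condition)
NO-GO = 73.6 + 0.404 = 74.004
spread = NO-GO - GO = 74.004 - 73.581 = 0.4230

0.4230


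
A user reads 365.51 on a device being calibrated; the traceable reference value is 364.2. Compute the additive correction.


Correction = standard - reading
= 364.2 - 365.51
= -1.3100

-1.3100


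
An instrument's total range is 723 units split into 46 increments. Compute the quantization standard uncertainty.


resolution = range / divisions
resolution = 723 / 46 = 15.717391
u_res = resolution / (2*sqrt(3))
u_res = 15.717391 / 3.4641016
u_res = 4.5372

4.5372


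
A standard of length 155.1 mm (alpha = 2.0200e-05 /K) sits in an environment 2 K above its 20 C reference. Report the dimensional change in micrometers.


dL = L * alpha * dT
= 155.1 * 2.0200e-05 * 2
= 0.0062660 mm
dL_um = 0.0062660 * 1000 = 6.2660 um

6.2660


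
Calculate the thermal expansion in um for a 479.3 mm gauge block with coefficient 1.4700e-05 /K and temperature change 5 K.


dL = L * alpha * dT
= 479.3 * 1.4700e-05 * 5
= 0.0352285 mm
dL_um = 0.0352285 * 1000 = 35.2285 um

35.2285


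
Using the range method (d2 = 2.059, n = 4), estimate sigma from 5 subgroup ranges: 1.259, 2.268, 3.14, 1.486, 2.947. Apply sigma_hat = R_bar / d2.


R_bar = (1.259 + 2.268 + 3.14 + 1.486 + 2.947) / 5
R_bar = 11.1 / 5 = 2.22
sigma_hat = R_bar / d2 = 2.22 / 2.059 = 1.0782

1.0782


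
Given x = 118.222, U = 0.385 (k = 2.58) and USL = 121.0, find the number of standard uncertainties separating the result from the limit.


u = U / k = 0.385 / 2.58 = 0.14922481
margin = |USL - x| = |121.0 - 118.222| = 2.778
z = margin / u = 2.778 / 0.14922481
z = 18.6162

18.6162


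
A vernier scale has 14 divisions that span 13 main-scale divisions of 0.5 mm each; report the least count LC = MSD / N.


LC = MSD / n_div
= 0.5 / 14
= 0.0357

0.0357


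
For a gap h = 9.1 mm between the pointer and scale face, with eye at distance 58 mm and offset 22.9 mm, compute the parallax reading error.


error = h * offset / d
= 9.1 * 22.9 / 58
= 3.5929

3.5929


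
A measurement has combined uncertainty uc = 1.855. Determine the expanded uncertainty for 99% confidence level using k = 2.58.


U = k * uc
U = 2.58 * 1.855
U = 4.7859

4.7859


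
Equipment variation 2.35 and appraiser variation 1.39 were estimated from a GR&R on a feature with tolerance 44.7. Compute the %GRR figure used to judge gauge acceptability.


GRR = sqrt(EV^2 + AV^2) = sqrt(2.35^2 + 1.39^2) = 2.7303113
%GRR = GRR / tol * 100 = 2.7303113 / 44.7 * 100
%GRR = 6.1081

6.1081


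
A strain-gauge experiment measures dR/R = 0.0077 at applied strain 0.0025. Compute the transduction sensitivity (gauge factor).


GF = (dR/R) / epsilon
= 0.0077 / 0.0025
= 3.0800

3.0800


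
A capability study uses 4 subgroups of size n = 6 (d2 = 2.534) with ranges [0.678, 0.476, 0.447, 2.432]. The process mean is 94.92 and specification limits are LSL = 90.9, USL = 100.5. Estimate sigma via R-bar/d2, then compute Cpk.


R_bar = (0.678 + 0.476 + 0.447 + 2.432) / 4 = 1.00825
sigma = R_bar / d2 = 1.00825 / 2.534 = 0.39788871
Cp = (USL - LSL)/(6*sigma) = (100.5 - 90.9)/(6*0.39788871) = 4.0212
Cpu = (100.5 - 94.92)/(3*0.39788871) = 4.6747
Cpl = (94.92 - 90.9)/(3*0.39788871) = 3.3678
Cpk = min(Cpu, Cpl) = 3.3678

3.3678


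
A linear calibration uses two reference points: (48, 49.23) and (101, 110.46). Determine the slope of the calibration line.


slope = (y2 - y1) / (x2 - x1)
= (110.46 - 49.23) / (101 - 48)
= 61.2300 / 53
= 1.1553

1.1553


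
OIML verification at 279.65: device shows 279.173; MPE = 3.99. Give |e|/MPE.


e = indication - reference = 279.173 - 279.65 = -0.4770
|e| = 0.4770
ratio = |e| / MPE = 0.4770 / 3.99
ratio = 0.1195

0.1195


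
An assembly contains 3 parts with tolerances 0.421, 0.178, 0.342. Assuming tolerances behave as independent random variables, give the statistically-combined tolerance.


RSS = sqrt(0.421^2 + 0.178^2 + 0.342^2)
= sqrt(0.325889)
= 0.5709

0.5709


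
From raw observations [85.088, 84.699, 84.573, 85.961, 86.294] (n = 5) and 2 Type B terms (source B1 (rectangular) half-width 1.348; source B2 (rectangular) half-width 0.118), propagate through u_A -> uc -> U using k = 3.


mean = (85.088 + 84.699 + 84.573 + 85.961 + 86.294) / 5 = 85.323
s = sqrt(sum((x - mean)^2)/(n-1)) = 0.76762393
u_A = s / sqrt(n) = 0.76762393 / sqrt(5) = 0.34329186
u_B1 = 1.348 / sqrt(3) = 0.77826816
u_B2 = 0.118 / sqrt(3) = 0.068127332
uc = sqrt(0.34329186^2 + 0.77826816^2 + 0.068127332^2) = 0.85334165
U = k * uc = 3 * 0.85334165
U = 2.5600

2.5600


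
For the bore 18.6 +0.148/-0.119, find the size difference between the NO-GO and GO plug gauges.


GO = nominal - lower_tol (smallest hole = maximum material condition)
GO = 18.6 - 0.119 = 18.481
NO-GO = nominal + upper_tol (largest hole = least material condition)
NO-GO = 18.6 + 0.148 = 18.748
spread = NO-GO - GO = 18.748 - 18.481 = 0.2670

0.2670


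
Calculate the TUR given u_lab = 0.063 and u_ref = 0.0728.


TUR = u_lab / u_ref
= 0.063 / 0.0728
= 0.8654

0.8654


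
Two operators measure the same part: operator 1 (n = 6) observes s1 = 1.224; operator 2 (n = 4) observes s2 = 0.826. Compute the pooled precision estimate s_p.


s_p = sqrt(((n1-1)*s1^2 + (n2-1)*s2^2) / (n1+n2-2))
numerator = (6-1)*1.224^2 + (4-1)*0.826^2 = 7.49088 + 2.046828 = 9.537708
denominator = 6 + 4 - 2 = 8
s_p^2 = 9.537708 / 8 = 1.1922135
s_p = sqrt(1.1922135) = 1.0919

1.0919


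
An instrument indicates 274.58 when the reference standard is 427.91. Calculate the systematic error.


Systematic error = measured - true
= 274.58 - 427.91
= -153.3300

-153.3300


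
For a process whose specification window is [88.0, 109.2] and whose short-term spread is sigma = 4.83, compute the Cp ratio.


Cp = (USL - LSL) / (6 * sigma)
= (109.2 - 88.0) / (6 * 4.83)
= 21.2000 / 28.9800
= 0.7315

0.7315


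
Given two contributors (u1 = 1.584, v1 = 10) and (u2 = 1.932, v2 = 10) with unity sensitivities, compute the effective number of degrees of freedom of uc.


uc = sqrt(u1^2 + u2^2) = sqrt(1.584^2 + 1.932^2) = 2.4983354
v_eff = uc^4 / (u1^4/v1 + u2^4/v2)
= 2.4983354^4 / (1.584^4/10 + 1.932^4/10)
= 38.958566 / 2.0227844
v_eff = 19.2599

19.2599


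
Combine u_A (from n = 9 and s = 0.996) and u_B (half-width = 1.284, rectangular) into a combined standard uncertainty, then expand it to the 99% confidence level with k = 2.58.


u_A = s / sqrt(n) = 0.996 / sqrt(9) = 0.332
u_B = half_width / sqrt(3) = 1.284 / sqrt(3) = 0.74131775
uc = sqrt(u_A^2 + u_B^2) = sqrt(0.332^2 + 0.74131775^2) = 0.81226597
U = k * uc = 2.58 * 0.81226597
U = 2.0956

2.0956


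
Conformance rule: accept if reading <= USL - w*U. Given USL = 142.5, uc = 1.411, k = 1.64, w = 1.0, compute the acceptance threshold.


U = k * uc = 1.64 * 1.411 = 2.31404
guard band g = w * U = 1.0 * 2.31404 = 2.31404
AL = USL - g = 142.5 - 2.31404
AL = 140.1860

140.1860


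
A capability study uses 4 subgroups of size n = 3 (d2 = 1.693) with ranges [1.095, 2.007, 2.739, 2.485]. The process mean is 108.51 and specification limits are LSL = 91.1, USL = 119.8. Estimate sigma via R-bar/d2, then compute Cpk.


R_bar = (1.095 + 2.007 + 2.739 + 2.485) / 4 = 2.0815
sigma = R_bar / d2 = 2.0815 / 1.693 = 1.2294743
Cp = (USL - LSL)/(6*sigma) = (119.8 - 91.1)/(6*1.2294743) = 3.8906
Cpu = (119.8 - 108.51)/(3*1.2294743) = 3.0609
Cpl = (108.51 - 91.1)/(3*1.2294743) = 4.7202
Cpk = min(Cpu, Cpl) = 3.0609

3.0609


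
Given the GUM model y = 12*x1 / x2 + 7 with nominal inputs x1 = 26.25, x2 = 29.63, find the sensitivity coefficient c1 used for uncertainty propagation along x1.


y = 12*x1 / x2 + 7
dy/dx1 = 12/x2
Evaluate at x2 = 29.63: c1 = 12 / 29.63
c1 = 0.4050

0.4050


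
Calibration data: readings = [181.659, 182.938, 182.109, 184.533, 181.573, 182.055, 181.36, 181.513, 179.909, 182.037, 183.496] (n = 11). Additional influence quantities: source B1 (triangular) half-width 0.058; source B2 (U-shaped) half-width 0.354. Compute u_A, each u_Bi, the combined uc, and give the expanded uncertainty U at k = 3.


mean = (181.659 + 182.938 + 182.109 + 184.533 + 181.573 + 182.055 + 181.36 + 181.513 + 179.909 + 182.037 + 183.496) / 11 = 182.1074545
s = sqrt(sum((x - mean)^2)/(n-1)) = 1.21412
u_A = s / sqrt(n) = 1.21412 / sqrt(11) = 0.36607095
u_B1 = 0.058 / sqrt(6) = 0.023678401
u_B2 = 0.354 / sqrt(2) = 0.2503158
uc = sqrt(0.36607095^2 + 0.023678401^2 + 0.2503158^2) = 0.44410202
U = k * uc = 3 * 0.44410202
U = 1.3323

1.3323


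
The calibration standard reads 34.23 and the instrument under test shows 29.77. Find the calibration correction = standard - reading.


Correction = standard - reading
= 34.23 - 29.77
= 4.4600

4.4600


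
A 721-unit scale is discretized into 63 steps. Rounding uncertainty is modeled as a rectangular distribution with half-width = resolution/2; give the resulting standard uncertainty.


resolution = range / divisions
resolution = 721 / 63 = 11.444444
u_res = resolution / (2*sqrt(3))
u_res = 11.444444 / 3.4641016
u_res = 3.3037

3.3037


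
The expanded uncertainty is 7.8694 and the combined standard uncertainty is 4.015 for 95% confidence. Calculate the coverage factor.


k = U / uc
k = 7.8694 / 4.015
k = 1.96

1.96


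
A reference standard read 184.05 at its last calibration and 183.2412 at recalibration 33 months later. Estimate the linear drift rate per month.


rate = (v2 - v1) / months
= (183.2412 - 184.05) / 33
= -0.8088 / 33
= -0.0245

-0.0245


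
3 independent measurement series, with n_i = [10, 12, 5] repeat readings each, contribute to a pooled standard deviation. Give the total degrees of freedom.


nu = sum_i (n_i - 1)
nu = ((10 - 1) + (12 - 1) + (5 - 1))
nu = 9 + 11 + 4
nu = 24

24


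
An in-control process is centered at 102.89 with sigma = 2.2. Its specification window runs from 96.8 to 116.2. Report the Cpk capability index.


Cpu = (USL - mean) / (3*sigma) = (116.2 - 102.89) / (3*2.2) = 2.0167
Cpl = (mean - LSL) / (3*sigma) = (102.89 - 96.8) / (3*2.2) = 0.9227
Cpk = min(Cpu, Cpl) = 0.9227

0.9227


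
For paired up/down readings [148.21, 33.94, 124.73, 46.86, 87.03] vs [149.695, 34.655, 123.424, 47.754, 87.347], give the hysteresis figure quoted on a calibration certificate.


|148.21 - 149.695| = 1.4850
|33.94 - 34.655| = 0.7150
|124.73 - 123.424| = 1.3060
|46.86 - 47.754| = 0.8940
|87.03 - 87.347| = 0.3170
hysteresis = max(diffs) = 1.4850

1.4850


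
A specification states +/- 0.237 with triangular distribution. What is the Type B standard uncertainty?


u_B = half_width / sqrt(6)
u_B = 0.237 / 2.4494897
u_B = 0.0968

0.0968


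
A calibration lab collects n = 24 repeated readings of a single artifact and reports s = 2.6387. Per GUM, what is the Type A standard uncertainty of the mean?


u_A = s / sqrt(n)
u_A = 2.6387 / sqrt(24)
u_A = 2.6387 / 4.8989795
u_A = 0.5386

0.5386


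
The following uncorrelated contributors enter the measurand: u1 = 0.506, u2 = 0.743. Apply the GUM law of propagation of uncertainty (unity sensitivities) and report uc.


uc = sqrt(0.506^2 + 0.743^2)
uc = sqrt(0.808085)
uc = 0.8989

0.8989


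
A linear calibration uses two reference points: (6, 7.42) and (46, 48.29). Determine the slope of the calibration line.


slope = (y2 - y1) / (x2 - x1)
= (48.29 - 7.42) / (46 - 6)
= 40.8700 / 40
= 1.0217

1.0217


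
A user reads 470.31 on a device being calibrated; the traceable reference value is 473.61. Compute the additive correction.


Correction = standard - reading
= 473.61 - 470.31
= 3.3000

3.3000


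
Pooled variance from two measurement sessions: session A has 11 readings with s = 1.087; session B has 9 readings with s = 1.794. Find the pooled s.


s_p = sqrt(((n1-1)*s1^2 + (n2-1)*s2^2) / (n1+n2-2))
numerator = (11-1)*1.087^2 + (9-1)*1.794^2 = 11.81569 + 25.747488 = 37.563178
denominator = 11 + 9 - 2 = 18
s_p^2 = 37.563178 / 18 = 2.0868432
s_p = sqrt(2.0868432) = 1.4446

1.4446


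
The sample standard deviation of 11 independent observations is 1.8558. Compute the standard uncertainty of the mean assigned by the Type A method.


u_A = s / sqrt(n)
u_A = 1.8558 / sqrt(11)
u_A = 1.8558 / 3.3166248
u_A = 0.5595

0.5595


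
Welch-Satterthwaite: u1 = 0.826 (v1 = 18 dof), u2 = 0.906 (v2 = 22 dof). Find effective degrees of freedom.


uc = sqrt(u1^2 + u2^2) = sqrt(0.826^2 + 0.906^2) = 1.2260147
v_eff = uc^4 / (u1^4/v1 + u2^4/v2)
= 1.2260147^4 / (0.826^4/18 + 0.906^4/22)
= 2.2593458 / 0.056487129
v_eff = 39.9975

39.9975


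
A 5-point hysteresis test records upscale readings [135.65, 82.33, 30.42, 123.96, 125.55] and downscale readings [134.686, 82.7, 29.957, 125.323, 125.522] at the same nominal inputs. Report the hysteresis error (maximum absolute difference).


|135.65 - 134.686| = 0.9640
|82.33 - 82.7| = 0.3700
|30.42 - 29.957| = 0.4630
|123.96 - 125.323| = 1.3630
|125.55 - 125.522| = 0.0280
hysteresis = max(diffs) = 1.3630

1.3630


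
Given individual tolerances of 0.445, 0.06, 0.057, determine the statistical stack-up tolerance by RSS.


RSS = sqrt(0.445^2 + 0.06^2 + 0.057^2)
= sqrt(0.204874)
= 0.4526

0.4526


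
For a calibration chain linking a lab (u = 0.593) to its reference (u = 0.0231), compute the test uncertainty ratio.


TUR = u_lab / u_ref
= 0.593 / 0.0231
= 25.6710

25.6710


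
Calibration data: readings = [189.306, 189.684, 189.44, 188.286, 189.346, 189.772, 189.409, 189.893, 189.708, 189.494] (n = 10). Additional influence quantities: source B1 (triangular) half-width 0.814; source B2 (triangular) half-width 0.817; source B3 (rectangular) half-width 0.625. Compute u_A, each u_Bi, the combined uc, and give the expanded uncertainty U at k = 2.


mean = (189.306 + 189.684 + 189.44 + 188.286 + 189.346 + 189.772 + 189.409 + 189.893 + 189.708 + 189.494) / 10 = 189.4338
s = sqrt(sum((x - mean)^2)/(n-1)) = 0.44830466
u_A = s / sqrt(n) = 0.44830466 / sqrt(10) = 0.14176638
u_B1 = 0.814 / sqrt(6) = 0.33231411
u_B2 = 0.817 / sqrt(6) = 0.33353885
u_B3 = 0.625 / sqrt(3) = 0.36084392
uc = sqrt(0.14176638^2 + 0.33231411^2 + 0.33353885^2 + 0.36084392^2) = 0.60990727
U = k * uc = 2 * 0.60990727
U = 1.2198

1.2198


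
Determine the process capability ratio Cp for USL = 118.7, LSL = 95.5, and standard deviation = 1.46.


Cp = (USL - LSL) / (6 * sigma)
= (118.7 - 95.5) / (6 * 1.46)
= 23.2000 / 8.7600
= 2.6484

2.6484
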